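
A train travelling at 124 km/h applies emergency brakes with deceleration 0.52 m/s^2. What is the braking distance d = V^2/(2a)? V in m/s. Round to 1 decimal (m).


Convert speed: V = 124 / 3.6 = 34.4444 m/s
V^2 = 1186.4198
d = 1186.4198 / (2 * 0.52)
d = 1186.4198 / 1.04
d = 1140.8 m

1140.8


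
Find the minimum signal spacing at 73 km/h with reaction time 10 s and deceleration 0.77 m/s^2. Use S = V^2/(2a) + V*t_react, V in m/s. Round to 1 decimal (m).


V = 73 / 3.6 = 20.2778 m/s
Braking distance = 20.2778^2 / (2*0.77) = 267.0054 m
Sighting distance = 20.2778 * 10 = 202.7778 m
S = 267.0054 + 202.7778 = 469.8 m

469.8


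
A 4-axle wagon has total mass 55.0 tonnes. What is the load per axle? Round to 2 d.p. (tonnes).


Load per axle = total weight / number of axles
Load = 55.0 / 4
Load = 13.75 tonnes

13.75


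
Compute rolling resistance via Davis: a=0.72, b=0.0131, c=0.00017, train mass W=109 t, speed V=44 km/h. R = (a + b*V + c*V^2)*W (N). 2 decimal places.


b*V = 0.0131 * 44 = 0.5764
c*V^2 = 0.00017 * 1936 = 0.32912
R_per_t = 0.72 + 0.5764 + 0.32912 = 1.62552 N/t
R_total = 1.62552 * 109 = 177.18 N

177.18


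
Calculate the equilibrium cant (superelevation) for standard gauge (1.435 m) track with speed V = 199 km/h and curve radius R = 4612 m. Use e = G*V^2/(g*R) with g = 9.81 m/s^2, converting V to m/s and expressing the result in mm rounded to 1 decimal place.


Convert speed: V = 199 / 3.6 = 55.2778 m/s
Apply formula: e = 1.435 * 55.2778^2 / (9.81 * 4612)
e = 1.435 * 3055.6327 / 45243.72
e = 0.096916 m = 96.9 mm

96.9


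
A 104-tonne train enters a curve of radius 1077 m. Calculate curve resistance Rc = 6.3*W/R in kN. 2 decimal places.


Rc = 6.3 * W / R
Rc = 6.3 * 104 / 1077
Rc = 655.2 / 1077
Rc = 0.61 kN

0.61


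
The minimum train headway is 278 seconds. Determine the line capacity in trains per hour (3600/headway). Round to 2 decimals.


Capacity = 3600 / headway
Capacity = 3600 / 278
Capacity = 12.95 trains/hour

12.95


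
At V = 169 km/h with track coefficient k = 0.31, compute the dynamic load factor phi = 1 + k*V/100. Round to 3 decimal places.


phi = 1 + k * V / 100
phi = 1 + 0.31 * 169 / 100
phi = 1 + 0.5239
phi = 1.524

1.524


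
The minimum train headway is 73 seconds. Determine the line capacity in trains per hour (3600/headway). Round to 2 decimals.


Capacity = 3600 / headway
Capacity = 3600 / 73
Capacity = 49.32 trains/hour

49.32


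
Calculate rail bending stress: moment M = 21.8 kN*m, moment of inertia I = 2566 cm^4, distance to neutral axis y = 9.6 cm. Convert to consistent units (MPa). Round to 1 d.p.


Convert units:
M = 21.8 kN*m = 21800000 N*mm
y = 9.6 cm = 96 mm
I = 2566 cm^4 = 25660000 mm^4
sigma = 21800000 * 96 / 25660000
sigma = 81.6 MPa

81.6


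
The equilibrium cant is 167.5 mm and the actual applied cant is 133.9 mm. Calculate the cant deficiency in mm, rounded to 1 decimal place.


Cant deficiency = equilibrium cant - actual cant
CD = 167.5 - 133.9
CD = 33.6 mm

33.6


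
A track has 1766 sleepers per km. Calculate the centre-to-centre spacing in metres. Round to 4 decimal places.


Spacing = 1000 m / number of sleepers
Spacing = 1000 / 1766
Spacing = 0.5663 m

0.5663


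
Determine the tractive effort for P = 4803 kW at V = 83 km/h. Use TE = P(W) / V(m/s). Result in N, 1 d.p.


Convert: P = 4803 kW = 4803000 W
V = 83 / 3.6 = 23.0556 m/s
TE = 4803000 / 23.0556
TE = 208322.9 N

208322.9


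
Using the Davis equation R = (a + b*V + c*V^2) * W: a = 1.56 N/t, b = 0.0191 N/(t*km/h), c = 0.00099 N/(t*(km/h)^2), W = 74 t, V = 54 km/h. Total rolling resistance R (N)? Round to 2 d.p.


b*V = 0.0191 * 54 = 1.0314
c*V^2 = 0.00099 * 2916 = 2.88684
R_per_t = 1.56 + 1.0314 + 2.88684 = 5.47824 N/t
R_total = 5.47824 * 74 = 405.39 N

405.39


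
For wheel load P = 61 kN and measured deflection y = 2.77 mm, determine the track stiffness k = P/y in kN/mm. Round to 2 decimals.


Track stiffness k = P / y
k = 61 / 2.77
k = 22.02 kN/mm

22.02


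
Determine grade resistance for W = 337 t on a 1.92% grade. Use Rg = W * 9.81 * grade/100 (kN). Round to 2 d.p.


Rg = W * 9.81 * grade / 100
Rg = 337 * 9.81 * 1.92 / 100
Rg = 3305.97 * 0.0192
Rg = 63.47 kN

63.47


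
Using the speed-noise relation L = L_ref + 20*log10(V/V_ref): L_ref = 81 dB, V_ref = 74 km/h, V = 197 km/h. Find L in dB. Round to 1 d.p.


V/V_ref = 197 / 74 = 2.662162
log10(2.662162) = 0.425235
20 * 0.425235 = 8.5047
L = 81 + 8.5047 = 89.5 dB

89.5


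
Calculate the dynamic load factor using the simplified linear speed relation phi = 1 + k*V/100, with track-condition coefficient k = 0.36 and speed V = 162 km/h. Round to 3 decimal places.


phi = 1 + k * V / 100
phi = 1 + 0.36 * 162 / 100
phi = 1 + 0.5832
phi = 1.583

1.583


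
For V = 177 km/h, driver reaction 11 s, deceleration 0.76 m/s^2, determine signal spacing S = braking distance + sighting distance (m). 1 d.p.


V = 177 / 3.6 = 49.1667 m/s
Braking distance = 49.1667^2 / (2*0.76) = 1590.3692 m
Sighting distance = 49.1667 * 11 = 540.8333 m
S = 1590.3692 + 540.8333 = 2131.2 m

2131.2


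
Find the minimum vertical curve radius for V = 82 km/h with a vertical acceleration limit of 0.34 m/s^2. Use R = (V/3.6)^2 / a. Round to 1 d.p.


Convert speed: V = 82 / 3.6 = 22.7778 m/s
V^2 = 518.8272 m^2/s^2
R_v = 518.8272 / 0.34
R_v = 1526.0 m

1526.0


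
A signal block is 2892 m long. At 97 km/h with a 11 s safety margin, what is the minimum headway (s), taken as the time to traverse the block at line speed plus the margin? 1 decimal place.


V = 97 / 3.6 = 26.9444 m/s
Block traversal time = 2892 / 26.9444 = 107.332 s
Headway = 107.332 + 11
Headway = 118.3 s

118.3


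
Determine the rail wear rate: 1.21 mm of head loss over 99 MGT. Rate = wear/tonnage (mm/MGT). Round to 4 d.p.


Wear rate = total wear / cumulative tonnage
Rate = 1.21 / 99
Rate = 0.0122 mm/MGT

0.0122


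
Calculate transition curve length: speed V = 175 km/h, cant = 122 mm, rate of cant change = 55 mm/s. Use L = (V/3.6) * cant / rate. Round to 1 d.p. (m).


Convert speed: V = 175 / 3.6 = 48.6111 m/s
L = 48.6111 * 122 / 55
L = 5930.5556 / 55
L = 107.8 m

107.8


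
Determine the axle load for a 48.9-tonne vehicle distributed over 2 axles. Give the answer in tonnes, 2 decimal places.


Load per axle = total weight / number of axles
Load = 48.9 / 2
Load = 24.45 tonnes

24.45


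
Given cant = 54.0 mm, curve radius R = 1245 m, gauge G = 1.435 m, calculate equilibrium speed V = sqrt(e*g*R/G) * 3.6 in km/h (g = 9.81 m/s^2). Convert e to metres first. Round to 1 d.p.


Convert cant: e = 54.0 mm = 0.0540 m
V_ms = sqrt(0.0540 * 9.81 * 1245 / 1.435)
V_ms = sqrt(459.600209) = 21.4383 m/s
V = 21.4383 * 3.6 = 77.2 km/h

77.2


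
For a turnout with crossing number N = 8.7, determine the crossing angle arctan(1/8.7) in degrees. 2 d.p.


1/N = 1/8.7 = 0.114943
angle = arctan(0.114943) = 0.11444 rad
angle = 0.11444 * 180/pi = 6.56 degrees

6.56


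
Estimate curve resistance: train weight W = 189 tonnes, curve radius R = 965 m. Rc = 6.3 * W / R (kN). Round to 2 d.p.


Rc = 6.3 * W / R
Rc = 6.3 * 189 / 965
Rc = 1190.7 / 965
Rc = 1.23 kN

1.23


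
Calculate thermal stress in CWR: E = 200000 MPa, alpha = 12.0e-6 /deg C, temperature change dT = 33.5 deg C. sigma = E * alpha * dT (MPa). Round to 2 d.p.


sigma = E * alpha * dT
sigma = 200000 * 12.0e-6 * 33.5
sigma = 2.4 * 33.5
sigma = 80.40 MPa

80.40


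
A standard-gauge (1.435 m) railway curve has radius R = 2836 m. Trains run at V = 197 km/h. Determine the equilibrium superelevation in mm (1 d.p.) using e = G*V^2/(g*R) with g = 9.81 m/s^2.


Convert speed: V = 197 / 3.6 = 54.7222 m/s
Apply formula: e = 1.435 * 54.7222^2 / (9.81 * 2836)
e = 1.435 * 2994.5216 / 27821.16
e = 0.154456 m = 154.5 mm

154.5


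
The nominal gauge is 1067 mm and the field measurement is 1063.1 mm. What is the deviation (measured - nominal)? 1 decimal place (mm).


Deviation = measured - nominal
Deviation = 1063.1 - 1067
Deviation = -3.9 mm

-3.9


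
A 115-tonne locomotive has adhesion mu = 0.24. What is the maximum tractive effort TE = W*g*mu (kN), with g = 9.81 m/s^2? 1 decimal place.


TE_max = W * g * mu
TE_max = 115 * 9.81 * 0.24
TE_max = 1128.15 * 0.24
TE_max = 270.8 kN

270.8


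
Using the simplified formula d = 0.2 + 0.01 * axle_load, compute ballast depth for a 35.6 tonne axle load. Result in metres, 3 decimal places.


d = 0.2 + 0.01 * 35.6
d = 0.2 + 0.356
d = 0.556 m

0.556


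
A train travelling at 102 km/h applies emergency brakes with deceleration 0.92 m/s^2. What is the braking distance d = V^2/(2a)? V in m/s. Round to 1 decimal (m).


Convert speed: V = 102 / 3.6 = 28.3333 m/s
V^2 = 802.7778
d = 802.7778 / (2 * 0.92)
d = 802.7778 / 1.84
d = 436.3 m

436.3


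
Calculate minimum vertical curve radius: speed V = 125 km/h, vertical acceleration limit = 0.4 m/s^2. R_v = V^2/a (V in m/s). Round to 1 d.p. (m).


Convert speed: V = 125 / 3.6 = 34.7222 m/s
V^2 = 1205.6327 m^2/s^2
R_v = 1205.6327 / 0.4
R_v = 3014.1 m

3014.1


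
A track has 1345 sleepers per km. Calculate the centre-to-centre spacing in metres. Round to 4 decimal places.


Spacing = 1000 m / number of sleepers
Spacing = 1000 / 1345
Spacing = 0.7435 m

0.7435


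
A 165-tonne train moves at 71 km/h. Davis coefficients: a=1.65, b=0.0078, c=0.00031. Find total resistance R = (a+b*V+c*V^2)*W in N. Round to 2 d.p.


b*V = 0.0078 * 71 = 0.5538
c*V^2 = 0.00031 * 5041 = 1.56271
R_per_t = 1.65 + 0.5538 + 1.56271 = 3.76651 N/t
R_total = 3.76651 * 165 = 621.47 N

621.47


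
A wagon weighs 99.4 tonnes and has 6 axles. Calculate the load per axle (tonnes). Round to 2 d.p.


Load per axle = total weight / number of axles
Load = 99.4 / 6
Load = 16.57 tonnes

16.57


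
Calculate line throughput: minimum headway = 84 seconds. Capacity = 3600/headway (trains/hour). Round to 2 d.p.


Capacity = 3600 / headway
Capacity = 3600 / 84
Capacity = 42.86 trains/hour

42.86


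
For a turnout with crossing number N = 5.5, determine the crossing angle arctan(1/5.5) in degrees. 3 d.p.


1/N = 1/5.5 = 0.181818
angle = arctan(0.181818) = 0.179853 rad
angle = 0.179853 * 180/pi = 10.305 degrees

10.305


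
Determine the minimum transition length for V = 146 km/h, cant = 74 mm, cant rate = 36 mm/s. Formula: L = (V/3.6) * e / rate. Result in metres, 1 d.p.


Convert speed: V = 146 / 3.6 = 40.5556 m/s
L = 40.5556 * 74 / 36
L = 3001.1111 / 36
L = 83.4 m

83.4


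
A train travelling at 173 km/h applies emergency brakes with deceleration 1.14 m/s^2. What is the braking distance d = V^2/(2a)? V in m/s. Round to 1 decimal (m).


Convert speed: V = 173 / 3.6 = 48.0556 m/s
V^2 = 2309.3364
d = 2309.3364 / (2 * 1.14)
d = 2309.3364 / 2.28
d = 1012.9 m

1012.9


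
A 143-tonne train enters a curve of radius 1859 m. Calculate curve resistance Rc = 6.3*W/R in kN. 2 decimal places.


Rc = 6.3 * W / R
Rc = 6.3 * 143 / 1859
Rc = 900.9 / 1859
Rc = 0.48 kN

0.48


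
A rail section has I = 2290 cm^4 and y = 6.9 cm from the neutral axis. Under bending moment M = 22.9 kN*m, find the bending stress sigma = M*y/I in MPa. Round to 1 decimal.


Convert units:
M = 22.9 kN*m = 22900000 N*mm
y = 6.9 cm = 69 mm
I = 2290 cm^4 = 22900000 mm^4
sigma = 22900000 * 69 / 22900000
sigma = 69.0 MPa

69.0


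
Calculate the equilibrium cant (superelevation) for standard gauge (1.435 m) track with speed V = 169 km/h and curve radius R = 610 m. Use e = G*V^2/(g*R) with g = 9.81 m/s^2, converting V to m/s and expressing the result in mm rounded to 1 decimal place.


Convert speed: V = 169 / 3.6 = 46.9444 m/s
Apply formula: e = 1.435 * 46.9444^2 / (9.81 * 610)
e = 1.435 * 2203.7809 / 5984.1
e = 0.528471 m = 528.5 mm

528.5


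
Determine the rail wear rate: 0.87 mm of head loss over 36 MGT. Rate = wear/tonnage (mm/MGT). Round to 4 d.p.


Wear rate = total wear / cumulative tonnage
Rate = 0.87 / 36
Rate = 0.0242 mm/MGT

0.0242


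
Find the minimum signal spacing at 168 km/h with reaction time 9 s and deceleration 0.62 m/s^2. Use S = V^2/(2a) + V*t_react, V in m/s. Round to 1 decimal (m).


V = 168 / 3.6 = 46.6667 m/s
Braking distance = 46.6667^2 / (2*0.62) = 1756.2724 m
Sighting distance = 46.6667 * 9 = 420.0 m
S = 1756.2724 + 420.0 = 2176.3 m

2176.3


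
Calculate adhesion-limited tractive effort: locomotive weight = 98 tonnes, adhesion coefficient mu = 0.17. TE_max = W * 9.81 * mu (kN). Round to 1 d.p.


TE_max = W * g * mu
TE_max = 98 * 9.81 * 0.17
TE_max = 961.38 * 0.17
TE_max = 163.4 kN

163.4


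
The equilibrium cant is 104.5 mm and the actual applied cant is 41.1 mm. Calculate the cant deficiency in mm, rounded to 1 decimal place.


Cant deficiency = equilibrium cant - actual cant
CD = 104.5 - 41.1
CD = 63.4 mm

63.4


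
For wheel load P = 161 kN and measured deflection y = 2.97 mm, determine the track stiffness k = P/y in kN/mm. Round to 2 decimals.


Track stiffness k = P / y
k = 161 / 2.97
k = 54.21 kN/mm

54.21


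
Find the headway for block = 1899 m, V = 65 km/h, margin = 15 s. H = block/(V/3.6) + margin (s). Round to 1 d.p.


V = 65 / 3.6 = 18.0556 m/s
Block traversal time = 1899 / 18.0556 = 105.1754 s
Headway = 105.1754 + 15
Headway = 120.2 s

120.2


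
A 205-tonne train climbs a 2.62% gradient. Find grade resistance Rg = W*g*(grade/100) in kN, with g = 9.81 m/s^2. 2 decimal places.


Rg = W * 9.81 * grade / 100
Rg = 205 * 9.81 * 2.62 / 100
Rg = 2011.05 * 0.0262
Rg = 52.69 kN

52.69


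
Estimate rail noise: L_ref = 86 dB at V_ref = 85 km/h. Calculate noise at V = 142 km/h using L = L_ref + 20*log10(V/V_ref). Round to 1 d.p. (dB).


V/V_ref = 142 / 85 = 1.670588
log10(1.670588) = 0.222869
20 * 0.222869 = 4.4574
L = 86 + 4.4574 = 90.5 dB

90.5


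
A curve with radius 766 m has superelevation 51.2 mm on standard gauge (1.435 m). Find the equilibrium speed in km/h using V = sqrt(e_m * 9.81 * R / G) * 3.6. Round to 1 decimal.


Convert cant: e = 51.2 mm = 0.0512 m
V_ms = sqrt(0.0512 * 9.81 * 766 / 1.435)
V_ms = sqrt(268.111744) = 16.3741 m/s
V = 16.3741 * 3.6 = 58.9 km/h

58.9


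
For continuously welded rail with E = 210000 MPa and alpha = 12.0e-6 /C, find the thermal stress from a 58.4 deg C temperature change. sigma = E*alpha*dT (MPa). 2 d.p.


sigma = E * alpha * dT
sigma = 210000 * 12.0e-6 * 58.4
sigma = 2.52 * 58.4
sigma = 147.17 MPa

147.17


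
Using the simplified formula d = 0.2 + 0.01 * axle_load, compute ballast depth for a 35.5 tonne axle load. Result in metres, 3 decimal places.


d = 0.2 + 0.01 * 35.5
d = 0.2 + 0.355
d = 0.555 m

0.555


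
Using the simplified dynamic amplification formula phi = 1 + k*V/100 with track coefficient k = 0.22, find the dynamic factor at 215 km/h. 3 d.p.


phi = 1 + k * V / 100
phi = 1 + 0.22 * 215 / 100
phi = 1 + 0.473
phi = 1.473

1.473


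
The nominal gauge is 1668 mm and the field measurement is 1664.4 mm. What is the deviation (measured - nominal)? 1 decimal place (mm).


Deviation = measured - nominal
Deviation = 1664.4 - 1668
Deviation = -3.6 mm

-3.6


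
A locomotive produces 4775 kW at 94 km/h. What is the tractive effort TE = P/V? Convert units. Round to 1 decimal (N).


Convert: P = 4775 kW = 4775000 W
V = 94 / 3.6 = 26.1111 m/s
TE = 4775000 / 26.1111
TE = 182872.3 N

182872.3


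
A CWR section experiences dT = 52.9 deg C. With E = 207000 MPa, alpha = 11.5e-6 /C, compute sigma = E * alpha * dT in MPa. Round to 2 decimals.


sigma = E * alpha * dT
sigma = 207000 * 11.5e-6 * 52.9
sigma = 2.3805 * 52.9
sigma = 125.93 MPa

125.93


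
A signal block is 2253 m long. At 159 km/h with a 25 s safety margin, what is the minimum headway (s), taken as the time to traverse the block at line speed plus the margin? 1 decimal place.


V = 159 / 3.6 = 44.1667 m/s
Block traversal time = 2253 / 44.1667 = 51.0113 s
Headway = 51.0113 + 25
Headway = 76.0 s

76.0


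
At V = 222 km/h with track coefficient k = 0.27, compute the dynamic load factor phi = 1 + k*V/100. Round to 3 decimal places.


phi = 1 + k * V / 100
phi = 1 + 0.27 * 222 / 100
phi = 1 + 0.5994
phi = 1.599

1.599


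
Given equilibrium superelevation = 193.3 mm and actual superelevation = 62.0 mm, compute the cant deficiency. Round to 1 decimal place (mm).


Cant deficiency = equilibrium cant - actual cant
CD = 193.3 - 62.0
CD = 131.3 mm

131.3


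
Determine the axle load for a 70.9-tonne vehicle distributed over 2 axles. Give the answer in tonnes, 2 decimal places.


Load per axle = total weight / number of axles
Load = 70.9 / 2
Load = 35.45 tonnes

35.45


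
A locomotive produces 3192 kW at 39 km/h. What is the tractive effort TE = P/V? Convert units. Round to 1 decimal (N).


Convert: P = 3192 kW = 3192000 W
V = 39 / 3.6 = 10.8333 m/s
TE = 3192000 / 10.8333
TE = 294646.2 N

294646.2


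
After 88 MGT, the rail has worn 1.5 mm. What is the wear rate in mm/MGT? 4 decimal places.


Wear rate = total wear / cumulative tonnage
Rate = 1.5 / 88
Rate = 0.0170 mm/MGT

0.0170


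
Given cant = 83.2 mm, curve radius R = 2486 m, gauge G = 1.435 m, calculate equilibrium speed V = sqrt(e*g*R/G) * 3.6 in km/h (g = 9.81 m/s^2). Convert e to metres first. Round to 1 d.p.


Convert cant: e = 83.2 mm = 0.0832 m
V_ms = sqrt(0.0832 * 9.81 * 2486 / 1.435)
V_ms = sqrt(1413.974433) = 37.6029 m/s
V = 37.6029 * 3.6 = 135.4 km/h

135.4


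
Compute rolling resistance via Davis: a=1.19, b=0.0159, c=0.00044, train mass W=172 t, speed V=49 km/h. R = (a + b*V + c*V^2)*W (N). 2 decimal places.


b*V = 0.0159 * 49 = 0.7791
c*V^2 = 0.00044 * 2401 = 1.05644
R_per_t = 1.19 + 0.7791 + 1.05644 = 3.02554 N/t
R_total = 3.02554 * 172 = 520.39 N

520.39


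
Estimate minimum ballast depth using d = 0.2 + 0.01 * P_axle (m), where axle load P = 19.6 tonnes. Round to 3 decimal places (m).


d = 0.2 + 0.01 * 19.6
d = 0.2 + 0.196
d = 0.396 m

0.396


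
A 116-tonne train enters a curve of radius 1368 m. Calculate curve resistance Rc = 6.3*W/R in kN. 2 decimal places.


Rc = 6.3 * W / R
Rc = 6.3 * 116 / 1368
Rc = 730.8 / 1368
Rc = 0.53 kN

0.53


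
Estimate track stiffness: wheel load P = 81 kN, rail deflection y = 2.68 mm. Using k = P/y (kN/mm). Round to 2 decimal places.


Track stiffness k = P / y
k = 81 / 2.68
k = 30.22 kN/mm

30.22


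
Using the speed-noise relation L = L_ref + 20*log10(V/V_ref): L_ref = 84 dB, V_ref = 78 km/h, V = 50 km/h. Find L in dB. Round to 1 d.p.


V/V_ref = 50 / 78 = 0.641026
log10(0.641026) = -0.193125
20 * -0.193125 = -3.8625
L = 84 + -3.8625 = 80.1 dB

80.1


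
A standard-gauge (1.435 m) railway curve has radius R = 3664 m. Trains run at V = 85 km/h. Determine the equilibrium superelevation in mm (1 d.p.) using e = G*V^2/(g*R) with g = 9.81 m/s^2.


Convert speed: V = 85 / 3.6 = 23.6111 m/s
Apply formula: e = 1.435 * 23.6111^2 / (9.81 * 3664)
e = 1.435 * 557.4846 / 35943.84
e = 0.022257 m = 22.3 mm

22.3


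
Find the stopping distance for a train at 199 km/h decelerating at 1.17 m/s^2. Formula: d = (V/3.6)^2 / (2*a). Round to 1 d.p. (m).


Convert speed: V = 199 / 3.6 = 55.2778 m/s
V^2 = 3055.6327
d = 3055.6327 / (2 * 1.17)
d = 3055.6327 / 2.34
d = 1305.8 m

1305.8


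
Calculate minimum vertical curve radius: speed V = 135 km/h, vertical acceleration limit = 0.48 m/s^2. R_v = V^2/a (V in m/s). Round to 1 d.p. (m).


Convert speed: V = 135 / 3.6 = 37.5 m/s
V^2 = 1406.25 m^2/s^2
R_v = 1406.25 / 0.48
R_v = 2929.7 m

2929.7


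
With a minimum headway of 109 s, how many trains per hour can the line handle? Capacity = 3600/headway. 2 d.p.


Capacity = 3600 / headway
Capacity = 3600 / 109
Capacity = 33.03 trains/hour

33.03


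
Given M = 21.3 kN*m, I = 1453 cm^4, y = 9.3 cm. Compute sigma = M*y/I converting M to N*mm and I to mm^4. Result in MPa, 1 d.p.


Convert units:
M = 21.3 kN*m = 21300000 N*mm
y = 9.3 cm = 93 mm
I = 1453 cm^4 = 14530000 mm^4
sigma = 21300000 * 93 / 14530000
sigma = 136.3 MPa

136.3


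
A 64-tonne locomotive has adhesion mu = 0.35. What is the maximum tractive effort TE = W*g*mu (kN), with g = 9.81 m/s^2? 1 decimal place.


TE_max = W * g * mu
TE_max = 64 * 9.81 * 0.35
TE_max = 627.84 * 0.35
TE_max = 219.7 kN

219.7


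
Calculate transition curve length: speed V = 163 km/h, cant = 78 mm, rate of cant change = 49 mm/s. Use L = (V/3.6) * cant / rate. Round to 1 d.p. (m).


Convert speed: V = 163 / 3.6 = 45.2778 m/s
L = 45.2778 * 78 / 49
L = 3531.6667 / 49
L = 72.1 m

72.1


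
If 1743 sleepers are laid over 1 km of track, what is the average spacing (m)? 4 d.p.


Spacing = 1000 m / number of sleepers
Spacing = 1000 / 1743
Spacing = 0.5737 m

0.5737


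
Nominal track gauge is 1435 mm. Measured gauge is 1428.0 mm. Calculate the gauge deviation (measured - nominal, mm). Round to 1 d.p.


Deviation = measured - nominal
Deviation = 1428.0 - 1435
Deviation = -7.0 mm

-7.0


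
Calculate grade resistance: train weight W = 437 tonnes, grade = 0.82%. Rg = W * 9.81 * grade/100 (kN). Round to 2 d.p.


Rg = W * 9.81 * grade / 100
Rg = 437 * 9.81 * 0.82 / 100
Rg = 4286.97 * 0.0082
Rg = 35.15 kN

35.15


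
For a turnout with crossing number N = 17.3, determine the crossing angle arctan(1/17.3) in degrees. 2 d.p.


1/N = 1/17.3 = 0.057803
angle = arctan(0.057803) = 0.057739 rad
angle = 0.057739 * 180/pi = 3.31 degrees

3.31


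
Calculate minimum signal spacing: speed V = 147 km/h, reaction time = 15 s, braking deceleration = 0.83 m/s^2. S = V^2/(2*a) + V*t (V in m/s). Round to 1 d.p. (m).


V = 147 / 3.6 = 40.8333 m/s
Braking distance = 40.8333^2 / (2*0.83) = 1004.4344 m
Sighting distance = 40.8333 * 15 = 612.5 m
S = 1004.4344 + 612.5 = 1616.9 m

1616.9


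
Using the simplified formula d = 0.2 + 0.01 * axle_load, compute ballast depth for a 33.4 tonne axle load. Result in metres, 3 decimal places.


d = 0.2 + 0.01 * 33.4
d = 0.2 + 0.334
d = 0.534 m

0.534


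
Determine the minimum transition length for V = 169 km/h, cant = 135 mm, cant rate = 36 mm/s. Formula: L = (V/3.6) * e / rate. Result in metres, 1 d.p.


Convert speed: V = 169 / 3.6 = 46.9444 m/s
L = 46.9444 * 135 / 36
L = 6337.5 / 36
L = 176.0 m

176.0


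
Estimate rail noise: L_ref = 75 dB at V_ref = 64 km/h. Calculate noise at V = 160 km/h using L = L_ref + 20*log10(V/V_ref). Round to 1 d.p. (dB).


V/V_ref = 160 / 64 = 2.5
log10(2.5) = 0.39794
20 * 0.39794 = 7.9588
L = 75 + 7.9588 = 83.0 dB

83.0


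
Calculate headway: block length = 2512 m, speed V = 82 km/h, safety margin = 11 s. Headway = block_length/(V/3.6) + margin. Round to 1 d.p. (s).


V = 82 / 3.6 = 22.7778 m/s
Block traversal time = 2512 / 22.7778 = 110.2829 s
Headway = 110.2829 + 11
Headway = 121.3 s

121.3


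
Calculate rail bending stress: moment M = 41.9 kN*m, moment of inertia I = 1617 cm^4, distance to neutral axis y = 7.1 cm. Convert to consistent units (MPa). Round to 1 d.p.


Convert units:
M = 41.9 kN*m = 41900000 N*mm
y = 7.1 cm = 71 mm
I = 1617 cm^4 = 16170000 mm^4
sigma = 41900000 * 71 / 16170000
sigma = 184.0 MPa

184.0


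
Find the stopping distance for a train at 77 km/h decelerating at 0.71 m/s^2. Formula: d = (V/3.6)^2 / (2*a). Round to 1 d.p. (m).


Convert speed: V = 77 / 3.6 = 21.3889 m/s
V^2 = 457.4846
d = 457.4846 / (2 * 0.71)
d = 457.4846 / 1.42
d = 322.2 m

322.2


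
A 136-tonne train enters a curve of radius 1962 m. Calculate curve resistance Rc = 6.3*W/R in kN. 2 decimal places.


Rc = 6.3 * W / R
Rc = 6.3 * 136 / 1962
Rc = 856.8 / 1962
Rc = 0.44 kN

0.44


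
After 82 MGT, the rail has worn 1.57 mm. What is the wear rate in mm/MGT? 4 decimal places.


Wear rate = total wear / cumulative tonnage
Rate = 1.57 / 82
Rate = 0.0191 mm/MGT

0.0191


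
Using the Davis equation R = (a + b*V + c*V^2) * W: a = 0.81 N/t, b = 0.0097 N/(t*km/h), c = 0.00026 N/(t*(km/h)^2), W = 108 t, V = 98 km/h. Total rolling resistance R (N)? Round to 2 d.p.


b*V = 0.0097 * 98 = 0.9506
c*V^2 = 0.00026 * 9604 = 2.49704
R_per_t = 0.81 + 0.9506 + 2.49704 = 4.25764 N/t
R_total = 4.25764 * 108 = 459.83 N

459.83


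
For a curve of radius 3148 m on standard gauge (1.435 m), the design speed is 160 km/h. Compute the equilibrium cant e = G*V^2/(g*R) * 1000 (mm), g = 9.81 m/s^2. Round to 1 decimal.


Convert speed: V = 160 / 3.6 = 44.4444 m/s
Apply formula: e = 1.435 * 44.4444^2 / (9.81 * 3148)
e = 1.435 * 1975.3086 / 30881.88
e = 0.091787 m = 91.8 mm

91.8


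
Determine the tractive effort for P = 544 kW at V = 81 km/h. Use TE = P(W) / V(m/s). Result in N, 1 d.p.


Convert: P = 544 kW = 544000 W
V = 81 / 3.6 = 22.5 m/s
TE = 544000 / 22.5
TE = 24177.8 N

24177.8


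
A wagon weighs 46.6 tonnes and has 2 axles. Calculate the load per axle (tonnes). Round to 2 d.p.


Load per axle = total weight / number of axles
Load = 46.6 / 2
Load = 23.30 tonnes

23.30


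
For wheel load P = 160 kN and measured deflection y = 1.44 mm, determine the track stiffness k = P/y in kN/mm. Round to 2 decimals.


Track stiffness k = P / y
k = 160 / 1.44
k = 111.11 kN/mm

111.11


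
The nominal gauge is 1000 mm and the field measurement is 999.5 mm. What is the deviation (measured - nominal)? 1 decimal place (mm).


Deviation = measured - nominal
Deviation = 999.5 - 1000
Deviation = -0.5 mm

-0.5


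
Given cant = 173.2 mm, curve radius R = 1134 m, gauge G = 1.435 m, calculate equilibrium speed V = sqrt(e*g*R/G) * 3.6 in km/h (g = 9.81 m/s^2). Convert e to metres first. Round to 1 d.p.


Convert cant: e = 173.2 mm = 0.1732 m
V_ms = sqrt(0.1732 * 9.81 * 1134 / 1.435)
V_ms = sqrt(1342.697093) = 36.6428 m/s
V = 36.6428 * 3.6 = 131.9 km/h

131.9


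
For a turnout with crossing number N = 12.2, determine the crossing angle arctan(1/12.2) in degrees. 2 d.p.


1/N = 1/12.2 = 0.081967
angle = arctan(0.081967) = 0.081784 rad
angle = 0.081784 * 180/pi = 4.69 degrees

4.69


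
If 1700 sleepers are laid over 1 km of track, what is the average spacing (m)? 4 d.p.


Spacing = 1000 m / number of sleepers
Spacing = 1000 / 1700
Spacing = 0.5882 m

0.5882


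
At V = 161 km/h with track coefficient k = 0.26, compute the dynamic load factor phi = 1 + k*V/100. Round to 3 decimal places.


phi = 1 + k * V / 100
phi = 1 + 0.26 * 161 / 100
phi = 1 + 0.4186
phi = 1.419

1.419


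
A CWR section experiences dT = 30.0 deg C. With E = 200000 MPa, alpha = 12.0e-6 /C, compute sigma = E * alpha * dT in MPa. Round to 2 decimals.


sigma = E * alpha * dT
sigma = 200000 * 12.0e-6 * 30.0
sigma = 2.4 * 30.0
sigma = 72.00 MPa

72.00


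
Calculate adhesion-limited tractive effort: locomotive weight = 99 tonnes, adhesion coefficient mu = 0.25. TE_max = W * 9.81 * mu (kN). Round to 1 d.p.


TE_max = W * g * mu
TE_max = 99 * 9.81 * 0.25
TE_max = 971.19 * 0.25
TE_max = 242.8 kN

242.8


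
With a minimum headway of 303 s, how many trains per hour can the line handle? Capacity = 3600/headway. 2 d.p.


Capacity = 3600 / headway
Capacity = 3600 / 303
Capacity = 11.88 trains/hour

11.88


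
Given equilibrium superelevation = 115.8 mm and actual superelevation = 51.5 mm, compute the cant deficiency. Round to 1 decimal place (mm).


Cant deficiency = equilibrium cant - actual cant
CD = 115.8 - 51.5
CD = 64.3 mm

64.3


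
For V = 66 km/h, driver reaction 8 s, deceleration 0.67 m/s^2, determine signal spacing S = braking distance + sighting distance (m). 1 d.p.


V = 66 / 3.6 = 18.3333 m/s
Braking distance = 18.3333^2 / (2*0.67) = 250.8292 m
Sighting distance = 18.3333 * 8 = 146.6667 m
S = 250.8292 + 146.6667 = 397.5 m

397.5


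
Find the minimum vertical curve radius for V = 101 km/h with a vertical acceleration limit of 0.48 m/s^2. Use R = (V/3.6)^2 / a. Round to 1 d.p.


Convert speed: V = 101 / 3.6 = 28.0556 m/s
V^2 = 787.1142 m^2/s^2
R_v = 787.1142 / 0.48
R_v = 1639.8 m

1639.8


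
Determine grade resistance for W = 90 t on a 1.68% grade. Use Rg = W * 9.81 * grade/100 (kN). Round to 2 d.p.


Rg = W * 9.81 * grade / 100
Rg = 90 * 9.81 * 1.68 / 100
Rg = 882.9 * 0.0168
Rg = 14.83 kN

14.83


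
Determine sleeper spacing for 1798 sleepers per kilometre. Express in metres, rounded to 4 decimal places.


Spacing = 1000 m / number of sleepers
Spacing = 1000 / 1798
Spacing = 0.5562 m

0.5562


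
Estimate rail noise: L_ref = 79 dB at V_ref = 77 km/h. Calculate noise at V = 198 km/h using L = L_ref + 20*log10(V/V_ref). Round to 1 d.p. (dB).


V/V_ref = 198 / 77 = 2.571429
log10(2.571429) = 0.410174
20 * 0.410174 = 8.2035
L = 79 + 8.2035 = 87.2 dB

87.2


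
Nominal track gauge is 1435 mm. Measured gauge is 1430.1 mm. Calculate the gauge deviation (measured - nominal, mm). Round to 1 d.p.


Deviation = measured - nominal
Deviation = 1430.1 - 1435
Deviation = -4.9 mm

-4.9


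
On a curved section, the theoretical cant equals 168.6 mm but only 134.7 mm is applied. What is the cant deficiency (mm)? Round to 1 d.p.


Cant deficiency = equilibrium cant - actual cant
CD = 168.6 - 134.7
CD = 33.9 mm

33.9


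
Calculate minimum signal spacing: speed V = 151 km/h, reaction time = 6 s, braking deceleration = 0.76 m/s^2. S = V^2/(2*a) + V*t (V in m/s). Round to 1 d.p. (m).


V = 151 / 3.6 = 41.9444 m/s
Braking distance = 41.9444^2 / (2*0.76) = 1157.4582 m
Sighting distance = 41.9444 * 6 = 251.6667 m
S = 1157.4582 + 251.6667 = 1409.1 m

1409.1


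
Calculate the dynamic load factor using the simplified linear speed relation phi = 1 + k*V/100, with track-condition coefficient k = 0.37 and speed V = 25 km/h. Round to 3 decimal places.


phi = 1 + k * V / 100
phi = 1 + 0.37 * 25 / 100
phi = 1 + 0.0925
phi = 1.093

1.093


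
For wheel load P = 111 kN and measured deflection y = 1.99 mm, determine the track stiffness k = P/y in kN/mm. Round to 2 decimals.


Track stiffness k = P / y
k = 111 / 1.99
k = 55.78 kN/mm

55.78


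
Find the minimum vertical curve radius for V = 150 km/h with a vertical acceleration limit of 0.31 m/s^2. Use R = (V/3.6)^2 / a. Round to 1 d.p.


Convert speed: V = 150 / 3.6 = 41.6667 m/s
V^2 = 1736.1111 m^2/s^2
R_v = 1736.1111 / 0.31
R_v = 5600.4 m

5600.4


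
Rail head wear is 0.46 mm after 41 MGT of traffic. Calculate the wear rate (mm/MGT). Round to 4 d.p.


Wear rate = total wear / cumulative tonnage
Rate = 0.46 / 41
Rate = 0.0112 mm/MGT

0.0112


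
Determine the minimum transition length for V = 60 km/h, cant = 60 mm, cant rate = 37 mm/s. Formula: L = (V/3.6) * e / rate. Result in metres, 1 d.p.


Convert speed: V = 60 / 3.6 = 16.6667 m/s
L = 16.6667 * 60 / 37
L = 1000.0 / 37
L = 27.0 m

27.0


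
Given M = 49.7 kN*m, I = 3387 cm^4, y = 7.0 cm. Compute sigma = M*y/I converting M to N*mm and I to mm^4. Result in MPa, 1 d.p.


Convert units:
M = 49.7 kN*m = 49700000 N*mm
y = 7.0 cm = 70 mm
I = 3387 cm^4 = 33870000 mm^4
sigma = 49700000 * 70 / 33870000
sigma = 102.7 MPa

102.7


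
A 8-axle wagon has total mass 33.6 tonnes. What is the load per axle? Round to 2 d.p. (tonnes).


Load per axle = total weight / number of axles
Load = 33.6 / 8
Load = 4.20 tonnes

4.20


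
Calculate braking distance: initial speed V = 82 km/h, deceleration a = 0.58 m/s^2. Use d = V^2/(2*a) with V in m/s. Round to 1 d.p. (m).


Convert speed: V = 82 / 3.6 = 22.7778 m/s
V^2 = 518.8272
d = 518.8272 / (2 * 0.58)
d = 518.8272 / 1.16
d = 447.3 m

447.3


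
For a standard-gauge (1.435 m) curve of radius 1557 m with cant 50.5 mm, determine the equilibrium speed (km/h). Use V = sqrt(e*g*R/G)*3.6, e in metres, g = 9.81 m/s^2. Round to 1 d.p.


Convert cant: e = 50.5 mm = 0.0505 m
V_ms = sqrt(0.0505 * 9.81 * 1557 / 1.435)
V_ms = sqrt(537.523056) = 23.1845 m/s
V = 23.1845 * 3.6 = 83.5 km/h

83.5


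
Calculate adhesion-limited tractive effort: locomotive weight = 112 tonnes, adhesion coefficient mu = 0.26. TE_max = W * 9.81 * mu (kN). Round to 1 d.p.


TE_max = W * g * mu
TE_max = 112 * 9.81 * 0.26
TE_max = 1098.72 * 0.26
TE_max = 285.7 kN

285.7


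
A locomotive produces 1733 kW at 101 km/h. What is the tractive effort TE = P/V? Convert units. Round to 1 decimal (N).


Convert: P = 1733 kW = 1733000 W
V = 101 / 3.6 = 28.0556 m/s
TE = 1733000 / 28.0556
TE = 61770.3 N

61770.3


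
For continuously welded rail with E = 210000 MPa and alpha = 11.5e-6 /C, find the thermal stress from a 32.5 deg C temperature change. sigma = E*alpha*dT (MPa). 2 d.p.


sigma = E * alpha * dT
sigma = 210000 * 11.5e-6 * 32.5
sigma = 2.415 * 32.5
sigma = 78.49 MPa

78.49


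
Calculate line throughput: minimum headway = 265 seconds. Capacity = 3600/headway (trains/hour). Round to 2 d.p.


Capacity = 3600 / headway
Capacity = 3600 / 265
Capacity = 13.58 trains/hour

13.58


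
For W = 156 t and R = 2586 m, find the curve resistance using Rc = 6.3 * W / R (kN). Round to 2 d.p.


Rc = 6.3 * W / R
Rc = 6.3 * 156 / 2586
Rc = 982.8 / 2586
Rc = 0.38 kN

0.38


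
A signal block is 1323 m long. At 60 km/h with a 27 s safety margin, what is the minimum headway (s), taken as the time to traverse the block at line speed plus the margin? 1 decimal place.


V = 60 / 3.6 = 16.6667 m/s
Block traversal time = 1323 / 16.6667 = 79.38 s
Headway = 79.38 + 27
Headway = 106.4 s

106.4


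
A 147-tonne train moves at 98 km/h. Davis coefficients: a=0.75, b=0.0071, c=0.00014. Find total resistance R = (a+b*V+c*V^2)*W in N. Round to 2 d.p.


b*V = 0.0071 * 98 = 0.6958
c*V^2 = 0.00014 * 9604 = 1.34456
R_per_t = 0.75 + 0.6958 + 1.34456 = 2.79036 N/t
R_total = 2.79036 * 147 = 410.18 N

410.18


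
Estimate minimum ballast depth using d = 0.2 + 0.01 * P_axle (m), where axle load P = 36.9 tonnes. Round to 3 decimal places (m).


d = 0.2 + 0.01 * 36.9
d = 0.2 + 0.369
d = 0.569 m

0.569


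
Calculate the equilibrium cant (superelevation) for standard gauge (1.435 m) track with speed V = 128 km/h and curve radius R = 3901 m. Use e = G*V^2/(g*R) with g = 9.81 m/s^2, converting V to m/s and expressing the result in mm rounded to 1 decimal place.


Convert speed: V = 128 / 3.6 = 35.5556 m/s
Apply formula: e = 1.435 * 35.5556^2 / (9.81 * 3901)
e = 1.435 * 1264.1975 / 38268.81
e = 0.047405 m = 47.4 mm

47.4


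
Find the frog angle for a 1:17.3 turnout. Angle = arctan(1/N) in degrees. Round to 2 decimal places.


1/N = 1/17.3 = 0.057803
angle = arctan(0.057803) = 0.057739 rad
angle = 0.057739 * 180/pi = 3.31 degrees

3.31


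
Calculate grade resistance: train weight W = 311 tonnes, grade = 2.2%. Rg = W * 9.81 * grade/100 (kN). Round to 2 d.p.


Rg = W * 9.81 * grade / 100
Rg = 311 * 9.81 * 2.2 / 100
Rg = 3050.91 * 0.022
Rg = 67.12 kN

67.12


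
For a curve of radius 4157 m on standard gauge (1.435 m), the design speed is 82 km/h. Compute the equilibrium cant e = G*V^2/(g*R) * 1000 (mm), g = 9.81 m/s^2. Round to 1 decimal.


Convert speed: V = 82 / 3.6 = 22.7778 m/s
Apply formula: e = 1.435 * 22.7778^2 / (9.81 * 4157)
e = 1.435 * 518.8272 / 40780.17
e = 0.018257 m = 18.3 mm

18.3


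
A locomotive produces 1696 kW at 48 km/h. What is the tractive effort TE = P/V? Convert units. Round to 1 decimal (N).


Convert: P = 1696 kW = 1696000 W
V = 48 / 3.6 = 13.3333 m/s
TE = 1696000 / 13.3333
TE = 127200.0 N

127200.0


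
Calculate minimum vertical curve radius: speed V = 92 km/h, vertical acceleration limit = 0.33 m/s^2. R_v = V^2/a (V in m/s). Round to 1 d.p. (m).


Convert speed: V = 92 / 3.6 = 25.5556 m/s
V^2 = 653.0864 m^2/s^2
R_v = 653.0864 / 0.33
R_v = 1979.0 m

1979.0


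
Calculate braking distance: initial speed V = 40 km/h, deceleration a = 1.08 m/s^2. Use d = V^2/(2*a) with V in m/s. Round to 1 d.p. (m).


Convert speed: V = 40 / 3.6 = 11.1111 m/s
V^2 = 123.4568
d = 123.4568 / (2 * 1.08)
d = 123.4568 / 2.16
d = 57.2 m

57.2


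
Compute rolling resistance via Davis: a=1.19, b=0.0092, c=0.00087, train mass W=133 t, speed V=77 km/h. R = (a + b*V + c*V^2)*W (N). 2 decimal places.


b*V = 0.0092 * 77 = 0.7084
c*V^2 = 0.00087 * 5929 = 5.15823
R_per_t = 1.19 + 0.7084 + 5.15823 = 7.05663 N/t
R_total = 7.05663 * 133 = 938.53 N

938.53


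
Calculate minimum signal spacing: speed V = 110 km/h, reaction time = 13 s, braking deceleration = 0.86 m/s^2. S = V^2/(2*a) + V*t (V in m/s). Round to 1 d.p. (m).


V = 110 / 3.6 = 30.5556 m/s
Braking distance = 30.5556^2 / (2*0.86) = 542.8151 m
Sighting distance = 30.5556 * 13 = 397.2222 m
S = 542.8151 + 397.2222 = 940.0 m

940.0


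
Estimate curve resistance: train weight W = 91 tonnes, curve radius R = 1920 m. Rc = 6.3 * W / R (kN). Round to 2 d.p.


Rc = 6.3 * W / R
Rc = 6.3 * 91 / 1920
Rc = 573.3 / 1920
Rc = 0.30 kN

0.30


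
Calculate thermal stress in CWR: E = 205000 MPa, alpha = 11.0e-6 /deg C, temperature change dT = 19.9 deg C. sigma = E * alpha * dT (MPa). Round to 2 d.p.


sigma = E * alpha * dT
sigma = 205000 * 11.0e-6 * 19.9
sigma = 2.255 * 19.9
sigma = 44.87 MPa

44.87


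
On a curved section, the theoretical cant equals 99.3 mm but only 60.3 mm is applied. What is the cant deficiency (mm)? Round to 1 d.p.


Cant deficiency = equilibrium cant - actual cant
CD = 99.3 - 60.3
CD = 39.0 mm

39.0


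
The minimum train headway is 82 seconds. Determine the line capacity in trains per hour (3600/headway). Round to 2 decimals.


Capacity = 3600 / headway
Capacity = 3600 / 82
Capacity = 43.90 trains/hour

43.90


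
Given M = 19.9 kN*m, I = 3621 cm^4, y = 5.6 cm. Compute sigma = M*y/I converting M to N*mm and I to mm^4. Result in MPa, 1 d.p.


Convert units:
M = 19.9 kN*m = 19900000 N*mm
y = 5.6 cm = 56 mm
I = 3621 cm^4 = 36210000 mm^4
sigma = 19900000 * 56 / 36210000
sigma = 30.8 MPa

30.8


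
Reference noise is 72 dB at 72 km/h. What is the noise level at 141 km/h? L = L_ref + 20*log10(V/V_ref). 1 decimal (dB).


V/V_ref = 141 / 72 = 1.958333
log10(1.958333) = 0.291887
20 * 0.291887 = 5.8377
L = 72 + 5.8377 = 77.8 dB

77.8


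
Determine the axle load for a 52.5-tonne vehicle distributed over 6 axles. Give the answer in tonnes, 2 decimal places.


Load per axle = total weight / number of axles
Load = 52.5 / 6
Load = 8.75 tonnes

8.75


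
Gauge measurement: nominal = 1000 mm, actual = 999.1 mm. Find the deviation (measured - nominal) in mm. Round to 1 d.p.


Deviation = measured - nominal
Deviation = 999.1 - 1000
Deviation = -0.9 mm

-0.9


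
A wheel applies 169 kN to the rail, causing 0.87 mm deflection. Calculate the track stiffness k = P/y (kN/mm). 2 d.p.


Track stiffness k = P / y
k = 169 / 0.87
k = 194.25 kN/mm

194.25


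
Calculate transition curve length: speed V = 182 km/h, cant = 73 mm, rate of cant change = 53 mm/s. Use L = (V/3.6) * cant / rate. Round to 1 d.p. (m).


Convert speed: V = 182 / 3.6 = 50.5556 m/s
L = 50.5556 * 73 / 53
L = 3690.5556 / 53
L = 69.6 m

69.6


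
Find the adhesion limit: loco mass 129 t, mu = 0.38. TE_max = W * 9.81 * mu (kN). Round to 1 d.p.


TE_max = W * g * mu
TE_max = 129 * 9.81 * 0.38
TE_max = 1265.49 * 0.38
TE_max = 480.9 kN

480.9


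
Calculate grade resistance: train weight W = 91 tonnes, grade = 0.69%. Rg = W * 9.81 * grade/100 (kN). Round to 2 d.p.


Rg = W * 9.81 * grade / 100
Rg = 91 * 9.81 * 0.69 / 100
Rg = 892.71 * 0.0069
Rg = 6.16 kN

6.16


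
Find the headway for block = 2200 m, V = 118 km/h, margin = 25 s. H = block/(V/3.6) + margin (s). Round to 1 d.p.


V = 118 / 3.6 = 32.7778 m/s
Block traversal time = 2200 / 32.7778 = 67.1186 s
Headway = 67.1186 + 25
Headway = 92.1 s

92.1


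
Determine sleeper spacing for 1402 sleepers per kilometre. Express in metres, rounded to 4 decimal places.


Spacing = 1000 m / number of sleepers
Spacing = 1000 / 1402
Spacing = 0.7133 m

0.7133


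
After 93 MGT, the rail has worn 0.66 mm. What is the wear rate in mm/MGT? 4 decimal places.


Wear rate = total wear / cumulative tonnage
Rate = 0.66 / 93
Rate = 0.0071 mm/MGT

0.0071
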